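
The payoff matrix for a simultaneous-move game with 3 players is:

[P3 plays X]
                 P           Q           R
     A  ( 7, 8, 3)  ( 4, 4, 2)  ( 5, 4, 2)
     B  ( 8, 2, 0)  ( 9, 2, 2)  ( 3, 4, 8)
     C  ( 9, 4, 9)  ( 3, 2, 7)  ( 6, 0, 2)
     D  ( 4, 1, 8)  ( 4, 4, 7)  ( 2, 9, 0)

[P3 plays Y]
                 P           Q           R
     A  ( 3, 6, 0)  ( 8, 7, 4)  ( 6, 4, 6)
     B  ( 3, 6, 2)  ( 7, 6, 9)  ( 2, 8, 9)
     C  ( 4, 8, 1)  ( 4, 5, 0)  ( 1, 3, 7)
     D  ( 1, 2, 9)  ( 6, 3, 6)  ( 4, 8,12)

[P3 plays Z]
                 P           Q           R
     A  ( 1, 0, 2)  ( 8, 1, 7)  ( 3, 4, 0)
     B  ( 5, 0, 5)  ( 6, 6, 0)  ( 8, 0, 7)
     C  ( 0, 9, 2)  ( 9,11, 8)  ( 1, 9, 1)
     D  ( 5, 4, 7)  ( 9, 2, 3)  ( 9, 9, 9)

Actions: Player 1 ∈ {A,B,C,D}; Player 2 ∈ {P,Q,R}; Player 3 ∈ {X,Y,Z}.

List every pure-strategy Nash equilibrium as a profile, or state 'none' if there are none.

NE set: (C,P,X), (C,Q,Z)

(A,P,X): not NE [P1→C gives 9>7]
(A,P,Y): not NE [P1→C gives 4>3; P2→Q gives 7>6; P3→X gives 3>0]
(A,P,Z): not NE [P1→D gives 5>1; P2→R gives 4>0; P3→X gives 3>2]
(A,Q,X): not NE [P1→B gives 9>4; P2→P gives 8>4; P3→Z gives 7>2]
(A,Q,Y): not NE [P3→Z gives 7>4]
(A,Q,Z): not NE [P1→D gives 9>8; P2→R gives 4>1]
(A,R,X): not NE [P1→C gives 6>5; P2→P gives 8>4; P3→Y gives 6>2]
(A,R,Y): not NE [P2→Q gives 7>4]
(A,R,Z): not NE [P1→D gives 9>3; P3→Y gives 6>0]
(B,P,X): not NE [P1→C gives 9>8; P2→R gives 4>2; P3→Z gives 5>0]
(B,P,Y): not NE [P1→C gives 4>3; P2→R gives 8>6; P3→Z gives 5>2]
(B,P,Z): not NE [P2→Q gives 6>0]
(B,Q,X): not NE [P2→R gives 4>2; P3→Y gives 9>2]
(B,Q,Y): not NE [P1→A gives 8>7; P2→R gives 8>6]
(B,Q,Z): not NE [P1→D gives 9>6; P3→Y gives 9>0]
(B,R,X): not NE [P1→C gives 6>3; P3→Y gives 9>8]
(B,R,Y): not NE [P1→A gives 6>2]
(B,R,Z): not NE [P1→D gives 9>8; P2→Q gives 6>0; P3→Y gives 9>7]
(C,P,X): NE
(C,P,Y): not NE [P3→X gives 9>1]
(C,P,Z): not NE [P1→D gives 5>0; P2→Q gives 11>9; P3→X gives 9>2]
(C,Q,X): not NE [P1→B gives 9>3; P2→P gives 4>2; P3→Z gives 8>7]
(C,Q,Y): not NE [P1→A gives 8>4; P2→P gives 8>5; P3→Z gives 8>0]
(C,Q,Z): NE
(C,R,X): not NE [P2→P gives 4>0; P3→Y gives 7>2]
(C,R,Y): not NE [P1→A gives 6>1; P2→P gives 8>3]
(C,R,Z): not NE [P1→D gives 9>1; P2→Q gives 11>9; P3→Y gives 7>1]
(D,P,X): not NE [P1→C gives 9>4; P2→R gives 9>1; P3→Y gives 9>8]
(D,P,Y): not NE [P1→C gives 4>1; P2→R gives 8>2]
(D,P,Z): not NE [P2→R gives 9>4; P3→Y gives 9>7]
(D,Q,X): not NE [P1→B gives 9>4; P2→R gives 9>4]
(D,Q,Y): not NE [P1→A gives 8>6; P2→R gives 8>3; P3→X gives 7>6]
(D,Q,Z): not NE [P2→R gives 9>2; P3→X gives 7>3]
(D,R,X): not NE [P1→C gives 6>2; P3→Y gives 12>0]
(D,R,Y): not NE [P1→A gives 6>4]
(D,R,Z): not NE [P3→Y gives 12>9]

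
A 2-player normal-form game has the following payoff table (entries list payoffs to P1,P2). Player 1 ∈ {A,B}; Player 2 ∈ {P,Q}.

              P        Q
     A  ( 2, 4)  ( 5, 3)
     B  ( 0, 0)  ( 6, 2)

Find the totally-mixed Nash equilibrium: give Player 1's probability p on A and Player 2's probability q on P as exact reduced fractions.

P1 indiff ⇒ q·2+(1-q)·5 = q·0+(1-q)·6 ⇒ q(2) = (1-q)(1) ⇒ q = 1/3
P2 indiff ⇒ p·4+(1-p)·0 = p·3+(1-p)·2 ⇒ p(1) = (1-p)(2) ⇒ p = 2/3

(p,q) = (2/3, 1/3)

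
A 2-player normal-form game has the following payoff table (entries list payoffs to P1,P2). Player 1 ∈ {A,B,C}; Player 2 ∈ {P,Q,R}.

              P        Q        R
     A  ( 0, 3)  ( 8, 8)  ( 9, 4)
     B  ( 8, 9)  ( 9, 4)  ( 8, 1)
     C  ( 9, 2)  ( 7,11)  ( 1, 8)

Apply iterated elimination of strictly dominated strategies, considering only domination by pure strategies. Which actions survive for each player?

Survivors P1:{B,C} P2:{P,Q}

P2 drop R (Q beats it: A:8>4 B:4>1 C:11>8)
P1 drop A (B beats it: P:8>0 Q:9>8)
P1→{B,C} P2→{P,Q}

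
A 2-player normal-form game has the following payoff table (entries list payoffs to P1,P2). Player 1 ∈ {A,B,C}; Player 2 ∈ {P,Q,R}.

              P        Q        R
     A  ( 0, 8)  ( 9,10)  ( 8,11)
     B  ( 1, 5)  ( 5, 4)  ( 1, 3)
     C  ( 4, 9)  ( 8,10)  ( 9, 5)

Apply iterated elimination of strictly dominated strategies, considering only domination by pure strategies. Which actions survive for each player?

Survivors P1:{A,C} P2:{Q,R}

P1 drop B (C beats it: P:4>1 Q:8>5 R:9>1)
P2 drop P (Q beats it: A:10>8 C:10>9)
P1→{A,C} P2→{Q,R}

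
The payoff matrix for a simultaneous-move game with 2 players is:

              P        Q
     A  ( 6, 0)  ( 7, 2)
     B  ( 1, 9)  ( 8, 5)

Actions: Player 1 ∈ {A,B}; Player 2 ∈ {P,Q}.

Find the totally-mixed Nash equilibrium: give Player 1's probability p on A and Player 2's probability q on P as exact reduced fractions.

P1 mixes 2/3 on A; P2 mixes 1/6 on P

P1 indiff ⇒ q·6+(1-q)·7 = q·1+(1-q)·8 ⇒ q(5) = (1-q)(1) ⇒ q = 1/6
P2 indiff ⇒ p·0+(1-p)·9 = p·2+(1-p)·5 ⇒ p(-2) = (1-p)(-4) ⇒ p = 2/3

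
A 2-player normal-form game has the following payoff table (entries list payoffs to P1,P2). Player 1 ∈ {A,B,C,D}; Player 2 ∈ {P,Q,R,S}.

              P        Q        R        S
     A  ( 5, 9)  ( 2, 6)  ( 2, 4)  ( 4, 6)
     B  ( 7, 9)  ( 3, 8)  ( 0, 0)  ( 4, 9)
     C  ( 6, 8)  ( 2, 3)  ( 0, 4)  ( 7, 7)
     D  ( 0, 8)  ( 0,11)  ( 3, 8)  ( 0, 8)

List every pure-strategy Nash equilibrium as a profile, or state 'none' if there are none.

(A,P): not NE [P1→B gives 7>5]
(A,Q): not NE [P1→B gives 3>2; P2→P gives 9>6]
(A,R): not NE [P1→D gives 3>2; P2→P gives 9>4]
(A,S): not NE [P1→C gives 7>4; P2→P gives 9>6]
(B,P): NE
(B,Q): not NE [P2→S gives 9>8]
(B,R): not NE [P1→D gives 3>0; P2→S gives 9>0]
(B,S): not NE [P1→C gives 7>4]
(C,P): not NE [P1→B gives 7>6]
(C,Q): not NE [P1→B gives 3>2; P2→P gives 8>3]
(C,R): not NE [P1→D gives 3>0; P2→P gives 8>4]
(C,S): not NE [P2→P gives 8>7]
(D,P): not NE [P1→B gives 7>0; P2→Q gives 11>8]
(D,Q): not NE [P1→B gives 3>0]
(D,R): not NE [P2→Q gives 11>8]
(D,S): not NE [P1→C gives 7>0; P2→Q gives 11>8]

PSNE = {(B,P)}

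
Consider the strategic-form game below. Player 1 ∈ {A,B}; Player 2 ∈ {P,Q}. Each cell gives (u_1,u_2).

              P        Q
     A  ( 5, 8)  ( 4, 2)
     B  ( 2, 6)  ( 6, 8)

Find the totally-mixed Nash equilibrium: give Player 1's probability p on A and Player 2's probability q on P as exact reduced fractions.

P1 mixes 1/4 on A; P2 mixes 2/5 on P

P1 indiff ⇒ q·5+(1-q)·4 = q·2+(1-q)·6 ⇒ q(3) = (1-q)(2) ⇒ q = 2/5
P2 indiff ⇒ p·8+(1-p)·6 = p·2+(1-p)·8 ⇒ p(6) = (1-p)(2) ⇒ p = 1/4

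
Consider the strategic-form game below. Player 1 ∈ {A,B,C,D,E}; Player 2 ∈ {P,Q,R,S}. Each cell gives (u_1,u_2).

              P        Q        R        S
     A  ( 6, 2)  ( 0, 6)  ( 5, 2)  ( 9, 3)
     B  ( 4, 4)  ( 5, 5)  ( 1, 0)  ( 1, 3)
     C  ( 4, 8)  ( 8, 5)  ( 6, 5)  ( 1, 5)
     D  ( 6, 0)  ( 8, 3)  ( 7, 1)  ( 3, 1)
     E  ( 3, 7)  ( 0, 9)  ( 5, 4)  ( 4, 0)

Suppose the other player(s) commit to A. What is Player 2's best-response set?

BR_2 = {Q}

u_2(P vs A) = 2
u_2(Q vs A) = 6
u_2(R vs A) = 2
u_2(S vs A) = 3
max payoff 6 at {Q}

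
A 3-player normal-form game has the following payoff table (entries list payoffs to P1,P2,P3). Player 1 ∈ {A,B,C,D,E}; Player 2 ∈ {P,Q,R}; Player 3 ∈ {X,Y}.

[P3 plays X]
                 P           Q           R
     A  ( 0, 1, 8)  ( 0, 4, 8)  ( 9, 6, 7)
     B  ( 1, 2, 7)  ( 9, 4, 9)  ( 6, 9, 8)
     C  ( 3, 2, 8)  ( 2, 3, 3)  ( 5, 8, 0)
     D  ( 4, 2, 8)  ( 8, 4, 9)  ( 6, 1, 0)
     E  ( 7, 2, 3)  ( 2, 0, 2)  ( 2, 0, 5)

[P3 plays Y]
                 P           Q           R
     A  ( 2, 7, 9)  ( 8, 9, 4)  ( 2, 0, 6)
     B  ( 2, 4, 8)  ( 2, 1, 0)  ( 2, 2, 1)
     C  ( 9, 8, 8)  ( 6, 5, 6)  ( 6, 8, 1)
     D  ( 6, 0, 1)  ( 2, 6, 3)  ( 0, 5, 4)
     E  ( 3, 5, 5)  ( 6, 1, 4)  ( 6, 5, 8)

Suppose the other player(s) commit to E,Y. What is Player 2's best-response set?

P2 best: {P,R}

u_2(P vs E,Y) = 5
u_2(Q vs E,Y) = 1
u_2(R vs E,Y) = 5
max payoff 5 at {P,R}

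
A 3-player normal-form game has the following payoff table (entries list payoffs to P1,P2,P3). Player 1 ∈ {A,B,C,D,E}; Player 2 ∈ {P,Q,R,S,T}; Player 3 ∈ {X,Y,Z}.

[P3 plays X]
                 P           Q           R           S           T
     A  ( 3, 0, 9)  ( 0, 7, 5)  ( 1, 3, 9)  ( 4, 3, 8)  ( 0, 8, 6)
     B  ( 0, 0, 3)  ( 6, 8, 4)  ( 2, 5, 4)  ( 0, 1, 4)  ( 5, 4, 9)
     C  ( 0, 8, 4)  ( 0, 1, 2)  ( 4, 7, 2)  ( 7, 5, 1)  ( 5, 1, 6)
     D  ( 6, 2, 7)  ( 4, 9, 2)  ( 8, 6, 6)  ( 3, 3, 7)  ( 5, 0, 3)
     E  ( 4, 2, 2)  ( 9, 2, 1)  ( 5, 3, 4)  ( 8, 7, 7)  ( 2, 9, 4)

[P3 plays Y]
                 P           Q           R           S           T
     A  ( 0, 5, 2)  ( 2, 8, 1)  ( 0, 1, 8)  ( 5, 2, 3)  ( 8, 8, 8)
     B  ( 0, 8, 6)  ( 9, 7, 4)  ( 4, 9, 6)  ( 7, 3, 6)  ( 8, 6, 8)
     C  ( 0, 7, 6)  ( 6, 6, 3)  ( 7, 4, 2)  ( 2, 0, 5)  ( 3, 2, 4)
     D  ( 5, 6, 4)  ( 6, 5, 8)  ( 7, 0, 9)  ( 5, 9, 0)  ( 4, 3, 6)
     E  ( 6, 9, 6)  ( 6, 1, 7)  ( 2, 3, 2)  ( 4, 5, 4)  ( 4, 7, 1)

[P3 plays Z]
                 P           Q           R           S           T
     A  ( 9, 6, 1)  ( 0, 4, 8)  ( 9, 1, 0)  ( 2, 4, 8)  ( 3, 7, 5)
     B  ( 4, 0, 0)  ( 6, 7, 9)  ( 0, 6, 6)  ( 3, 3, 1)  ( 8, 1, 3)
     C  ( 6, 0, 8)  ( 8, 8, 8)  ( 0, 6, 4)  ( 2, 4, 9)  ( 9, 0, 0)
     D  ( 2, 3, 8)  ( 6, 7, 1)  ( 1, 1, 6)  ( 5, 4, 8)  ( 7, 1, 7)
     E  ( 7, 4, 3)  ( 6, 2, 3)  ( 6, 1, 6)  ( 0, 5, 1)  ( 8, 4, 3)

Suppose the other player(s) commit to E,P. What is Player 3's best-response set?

BR_3 = {Y}

u_3(X vs E,P) = 2
u_3(Y vs E,P) = 6
u_3(Z vs E,P) = 3
max payoff 6 at {Y}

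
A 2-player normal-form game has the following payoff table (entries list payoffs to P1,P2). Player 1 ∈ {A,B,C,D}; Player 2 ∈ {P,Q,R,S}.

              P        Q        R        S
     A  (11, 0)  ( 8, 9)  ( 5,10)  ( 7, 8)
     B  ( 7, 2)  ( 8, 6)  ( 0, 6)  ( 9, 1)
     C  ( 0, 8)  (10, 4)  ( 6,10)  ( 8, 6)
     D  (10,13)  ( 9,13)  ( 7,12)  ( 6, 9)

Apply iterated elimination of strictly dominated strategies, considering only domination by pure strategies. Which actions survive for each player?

Remaining: P1:{A,C,D} P2:{P,Q,R}

P2 drop S (R beats it: A:10>8 B:6>1 C:10>6 D:12>9)
P1 drop B (D beats it: P:10>7 Q:9>8 R:7>0)
P1→{A,C,D} P2→{P,Q,R}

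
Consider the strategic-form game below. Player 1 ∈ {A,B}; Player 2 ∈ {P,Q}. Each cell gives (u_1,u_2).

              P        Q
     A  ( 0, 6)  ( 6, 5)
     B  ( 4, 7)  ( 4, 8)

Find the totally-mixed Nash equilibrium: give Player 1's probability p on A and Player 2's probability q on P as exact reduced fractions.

P1 indiff ⇒ q·0+(1-q)·6 = q·4+(1-q)·4 ⇒ q(-4) = (1-q)(-2) ⇒ q = 1/3
P2 indiff ⇒ p·6+(1-p)·7 = p·5+(1-p)·8 ⇒ p(1) = (1-p)(1) ⇒ p = 1/2

(p,q) = (1/2, 1/3)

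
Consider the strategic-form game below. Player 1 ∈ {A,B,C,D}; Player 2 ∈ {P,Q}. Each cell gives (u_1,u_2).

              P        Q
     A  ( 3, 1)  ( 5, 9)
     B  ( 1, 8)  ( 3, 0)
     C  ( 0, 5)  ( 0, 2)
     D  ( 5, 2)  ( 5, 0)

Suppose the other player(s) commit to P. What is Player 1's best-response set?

argmax u_1 = {D}

u_1(A vs P) = 3
u_1(B vs P) = 1
u_1(C vs P) = 0
u_1(D vs P) = 5
max payoff 5 at {D}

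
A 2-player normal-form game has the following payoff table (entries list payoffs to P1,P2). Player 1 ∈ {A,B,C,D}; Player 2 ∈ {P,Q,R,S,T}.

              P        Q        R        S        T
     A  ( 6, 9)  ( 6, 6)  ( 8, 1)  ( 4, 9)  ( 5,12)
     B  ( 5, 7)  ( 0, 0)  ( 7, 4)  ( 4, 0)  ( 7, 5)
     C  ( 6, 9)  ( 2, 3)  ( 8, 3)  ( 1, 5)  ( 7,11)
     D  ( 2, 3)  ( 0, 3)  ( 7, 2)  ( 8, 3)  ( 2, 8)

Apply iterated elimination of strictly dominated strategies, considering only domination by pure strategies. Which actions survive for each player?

P2 drop Q (T beats it: A:12>6 B:5>0 C:11>3 D:8>3)
P2 drop R (P beats it: A:9>1 B:7>4 C:9>3 D:3>2)
P2 drop S (T beats it: A:12>9 B:5>0 C:11>5 D:8>3)
P1 drop D (A beats it: P:6>2 T:5>2)
P1→{A,B,C} P2→{P,T}

Survivors P1:{A,B,C} P2:{P,T}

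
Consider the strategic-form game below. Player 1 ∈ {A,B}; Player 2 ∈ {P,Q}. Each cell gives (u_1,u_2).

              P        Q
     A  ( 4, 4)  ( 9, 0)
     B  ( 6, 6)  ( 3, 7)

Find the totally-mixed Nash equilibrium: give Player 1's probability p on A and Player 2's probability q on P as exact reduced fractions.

P1 mixes 1/5 on A; P2 mixes 3/4 on P

P1 indiff ⇒ q·4+(1-q)·9 = q·6+(1-q)·3 ⇒ q(-2) = (1-q)(-6) ⇒ q = 3/4
P2 indiff ⇒ p·4+(1-p)·6 = p·0+(1-p)·7 ⇒ p(4) = (1-p)(1) ⇒ p = 1/5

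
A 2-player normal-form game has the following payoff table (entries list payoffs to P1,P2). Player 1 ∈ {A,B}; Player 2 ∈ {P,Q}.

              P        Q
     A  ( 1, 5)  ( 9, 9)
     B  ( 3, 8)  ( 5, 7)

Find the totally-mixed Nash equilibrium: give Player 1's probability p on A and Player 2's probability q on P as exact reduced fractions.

P1 mixes 1/5 on A; P2 mixes 2/3 on P

P1 indiff ⇒ q·1+(1-q)·9 = q·3+(1-q)·5 ⇒ q(-2) = (1-q)(-4) ⇒ q = 2/3
P2 indiff ⇒ p·5+(1-p)·8 = p·9+(1-p)·7 ⇒ p(-4) = (1-p)(-1) ⇒ p = 1/5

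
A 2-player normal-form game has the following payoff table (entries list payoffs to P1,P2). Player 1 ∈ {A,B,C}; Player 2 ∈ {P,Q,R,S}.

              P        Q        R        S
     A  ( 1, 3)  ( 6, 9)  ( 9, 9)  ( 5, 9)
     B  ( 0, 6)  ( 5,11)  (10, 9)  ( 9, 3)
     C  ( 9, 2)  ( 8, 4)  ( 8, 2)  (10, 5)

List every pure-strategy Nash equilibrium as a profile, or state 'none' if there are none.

PSNE = {(C,S)}

(A,P): not NE [P1→C gives 9>1; P2→S gives 9>3]
(A,Q): not NE [P1→C gives 8>6]
(A,R): not NE [P1→B gives 10>9]
(A,S): not NE [P1→C gives 10>5]
(B,P): not NE [P1→C gives 9>0; P2→Q gives 11>6]
(B,Q): not NE [P1→C gives 8>5]
(B,R): not NE [P2→Q gives 11>9]
(B,S): not NE [P1→C gives 10>9; P2→Q gives 11>3]
(C,P): not NE [P2→S gives 5>2]
(C,Q): not NE [P2→S gives 5>4]
(C,R): not NE [P1→B gives 10>8; P2→S gives 5>2]
(C,S): NE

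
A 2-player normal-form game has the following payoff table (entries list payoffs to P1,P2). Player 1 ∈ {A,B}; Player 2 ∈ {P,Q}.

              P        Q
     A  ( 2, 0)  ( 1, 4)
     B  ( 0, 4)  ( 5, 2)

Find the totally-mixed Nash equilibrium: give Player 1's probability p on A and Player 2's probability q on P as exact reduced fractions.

P1 indiff ⇒ q·2+(1-q)·1 = q·0+(1-q)·5 ⇒ q(2) = (1-q)(4) ⇒ q = 2/3
P2 indiff ⇒ p·0+(1-p)·4 = p·4+(1-p)·2 ⇒ p(-4) = (1-p)(-2) ⇒ p = 1/3

(p,q) = (1/3, 2/3)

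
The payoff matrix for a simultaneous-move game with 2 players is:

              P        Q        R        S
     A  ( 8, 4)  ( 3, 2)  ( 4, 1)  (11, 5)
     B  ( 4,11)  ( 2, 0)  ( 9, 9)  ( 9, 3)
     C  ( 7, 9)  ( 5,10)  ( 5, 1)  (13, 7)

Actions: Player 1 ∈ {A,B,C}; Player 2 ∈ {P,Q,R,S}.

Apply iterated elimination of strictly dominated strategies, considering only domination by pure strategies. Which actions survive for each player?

P2 drop R (P beats it: A:4>1 B:11>9 C:9>1)
P1 drop B (A beats it: P:8>4 Q:3>2 S:11>9)
P1→{A,C} P2→{P,Q,S}

Survivors P1:{A,C} P2:{P,Q,S}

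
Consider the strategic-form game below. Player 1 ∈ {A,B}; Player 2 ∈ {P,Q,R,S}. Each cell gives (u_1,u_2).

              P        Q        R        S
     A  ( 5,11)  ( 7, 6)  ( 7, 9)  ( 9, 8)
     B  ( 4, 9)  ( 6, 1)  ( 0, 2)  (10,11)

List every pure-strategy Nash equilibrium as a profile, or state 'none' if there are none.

NE set: (A,P), (B,S)

(A,P): NE
(A,Q): not NE [P2→P gives 11>6]
(A,R): not NE [P2→P gives 11>9]
(A,S): not NE [P1→B gives 10>9; P2→P gives 11>8]
(B,P): not NE [P1→A gives 5>4; P2→S gives 11>9]
(B,Q): not NE [P1→A gives 7>6; P2→S gives 11>1]
(B,R): not NE [P1→A gives 7>0; P2→S gives 11>2]
(B,S): NE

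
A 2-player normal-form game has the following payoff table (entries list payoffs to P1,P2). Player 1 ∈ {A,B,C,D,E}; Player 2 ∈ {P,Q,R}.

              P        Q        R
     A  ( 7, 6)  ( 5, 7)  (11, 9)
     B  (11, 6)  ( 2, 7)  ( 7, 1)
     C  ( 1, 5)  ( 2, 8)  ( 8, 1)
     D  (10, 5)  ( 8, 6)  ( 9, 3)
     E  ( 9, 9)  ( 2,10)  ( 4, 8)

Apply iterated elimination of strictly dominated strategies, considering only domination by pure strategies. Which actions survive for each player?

P1 drop C (A beats it: P:7>1 Q:5>2 R:11>8)
P1 drop E (D beats it: P:10>9 Q:8>2 R:9>4)
P2 drop P (Q beats it: A:7>6 B:7>6 D:6>5)
P1 drop B (A beats it: Q:5>2 R:11>7)
P1→{A,D} P2→{Q,R}

IESDS → P1:{A,D} P2:{Q,R}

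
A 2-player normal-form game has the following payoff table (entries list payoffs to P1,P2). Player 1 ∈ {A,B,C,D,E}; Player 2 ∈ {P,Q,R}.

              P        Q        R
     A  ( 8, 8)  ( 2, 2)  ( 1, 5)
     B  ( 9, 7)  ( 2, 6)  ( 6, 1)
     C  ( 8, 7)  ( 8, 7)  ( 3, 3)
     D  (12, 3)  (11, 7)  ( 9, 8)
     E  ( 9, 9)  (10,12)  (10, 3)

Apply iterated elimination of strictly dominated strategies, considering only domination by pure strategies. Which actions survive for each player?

P1 drop A (D beats it: P:12>8 Q:11>2 R:9>1)
P1 drop B (D beats it: P:12>9 Q:11>2 R:9>6)
P1 drop C (D beats it: P:12>8 Q:11>8 R:9>3)
P2 drop P (Q beats it: D:7>3 E:12>9)
P1→{D,E} P2→{Q,R}

Survivors P1:{D,E} P2:{Q,R}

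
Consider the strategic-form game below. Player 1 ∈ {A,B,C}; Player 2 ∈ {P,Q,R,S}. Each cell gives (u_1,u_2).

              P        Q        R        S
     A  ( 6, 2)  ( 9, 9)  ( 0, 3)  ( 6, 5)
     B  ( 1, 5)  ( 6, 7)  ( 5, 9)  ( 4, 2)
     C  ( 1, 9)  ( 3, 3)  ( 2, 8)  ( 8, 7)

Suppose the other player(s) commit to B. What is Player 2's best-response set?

P2 best: {R}

u_2(P vs B) = 5
u_2(Q vs B) = 7
u_2(R vs B) = 9
u_2(S vs B) = 2
max payoff 9 at {R}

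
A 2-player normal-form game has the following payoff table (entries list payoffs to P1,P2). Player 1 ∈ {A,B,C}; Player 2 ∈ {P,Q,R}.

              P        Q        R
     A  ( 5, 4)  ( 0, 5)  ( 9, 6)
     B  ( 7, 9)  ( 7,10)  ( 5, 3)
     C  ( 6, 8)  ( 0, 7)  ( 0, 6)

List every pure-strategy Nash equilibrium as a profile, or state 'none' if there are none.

Nash profiles: (A,R), (B,Q)

(A,P): not NE [P1→B gives 7>5; P2→R gives 6>4]
(A,Q): not NE [P1→B gives 7>0; P2→R gives 6>5]
(A,R): NE
(B,P): not NE [P2→Q gives 10>9]
(B,Q): NE
(B,R): not NE [P1→A gives 9>5; P2→Q gives 10>3]
(C,P): not NE [P1→B gives 7>6]
(C,Q): not NE [P1→B gives 7>0; P2→P gives 8>7]
(C,R): not NE [P1→A gives 9>0; P2→P gives 8>6]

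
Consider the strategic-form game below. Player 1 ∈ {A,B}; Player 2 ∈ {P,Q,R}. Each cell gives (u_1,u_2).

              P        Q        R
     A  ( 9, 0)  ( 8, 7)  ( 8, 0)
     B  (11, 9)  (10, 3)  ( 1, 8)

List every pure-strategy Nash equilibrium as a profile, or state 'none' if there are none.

PSNE = {(B,P)}

(A,P): not NE [P1→B gives 11>9; P2→Q gives 7>0]
(A,Q): not NE [P1→B gives 10>8]
(A,R): not NE [P2→Q gives 7>0]
(B,P): NE
(B,Q): not NE [P2→P gives 9>3]
(B,R): not NE [P1→A gives 8>1; P2→P gives 9>8]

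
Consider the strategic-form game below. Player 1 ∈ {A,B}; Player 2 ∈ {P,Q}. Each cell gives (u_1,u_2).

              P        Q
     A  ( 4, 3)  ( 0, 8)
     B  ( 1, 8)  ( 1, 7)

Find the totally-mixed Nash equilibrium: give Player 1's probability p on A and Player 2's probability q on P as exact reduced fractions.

p=1/6, q=1/4

P1 indiff ⇒ q·4+(1-q)·0 = q·1+(1-q)·1 ⇒ q(3) = (1-q)(1) ⇒ q = 1/4
P2 indiff ⇒ p·3+(1-p)·8 = p·8+(1-p)·7 ⇒ p(-5) = (1-p)(-1) ⇒ p = 1/6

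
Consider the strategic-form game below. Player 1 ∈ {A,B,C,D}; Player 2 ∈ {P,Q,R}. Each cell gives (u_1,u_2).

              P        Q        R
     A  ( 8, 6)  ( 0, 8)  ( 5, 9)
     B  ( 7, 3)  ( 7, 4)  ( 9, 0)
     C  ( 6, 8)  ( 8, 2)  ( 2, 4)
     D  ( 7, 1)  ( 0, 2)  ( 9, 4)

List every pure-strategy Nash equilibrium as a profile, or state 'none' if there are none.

(A,P): not NE [P2→R gives 9>6]
(A,Q): not NE [P1→C gives 8>0; P2→R gives 9>8]
(A,R): not NE [P1→D gives 9>5]
(B,P): not NE [P1→A gives 8>7; P2→Q gives 4>3]
(B,Q): not NE [P1→C gives 8>7]
(B,R): not NE [P2→Q gives 4>0]
(C,P): not NE [P1→A gives 8>6]
(C,Q): not NE [P2→P gives 8>2]
(C,R): not NE [P1→D gives 9>2; P2→P gives 8>4]
(D,P): not NE [P1→A gives 8>7; P2→R gives 4>1]
(D,Q): not NE [P1→C gives 8>0; P2→R gives 4>2]
(D,R): NE

NE set: (D,R)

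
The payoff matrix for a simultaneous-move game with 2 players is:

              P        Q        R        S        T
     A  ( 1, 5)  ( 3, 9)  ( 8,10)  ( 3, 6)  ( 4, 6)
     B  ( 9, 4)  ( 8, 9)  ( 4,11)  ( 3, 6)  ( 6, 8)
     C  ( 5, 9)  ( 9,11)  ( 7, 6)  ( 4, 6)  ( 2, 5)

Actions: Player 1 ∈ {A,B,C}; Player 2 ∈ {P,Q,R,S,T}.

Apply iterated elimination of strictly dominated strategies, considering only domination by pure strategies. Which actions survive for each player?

IESDS → P1:{A,C} P2:{Q,R}

P2 drop P (Q beats it: A:9>5 B:9>4 C:11>9)
P2 drop S (Q beats it: A:9>6 B:9>6 C:11>6)
P2 drop T (Q beats it: A:9>6 B:9>8 C:11>5)
P1 drop B (C beats it: Q:9>8 R:7>4)
P1→{A,C} P2→{Q,R}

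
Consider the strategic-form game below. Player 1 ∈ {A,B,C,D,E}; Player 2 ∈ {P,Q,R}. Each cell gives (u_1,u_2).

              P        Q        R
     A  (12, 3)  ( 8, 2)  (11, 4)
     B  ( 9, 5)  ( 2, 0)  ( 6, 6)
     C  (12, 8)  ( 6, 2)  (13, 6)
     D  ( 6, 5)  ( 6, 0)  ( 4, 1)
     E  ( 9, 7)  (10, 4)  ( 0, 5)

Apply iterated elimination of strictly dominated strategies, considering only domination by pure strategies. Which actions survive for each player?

P1 drop B (A beats it: P:12>9 Q:8>2 R:11>6)
P1 drop D (A beats it: P:12>6 Q:8>6 R:11>4)
P2 drop Q (P beats it: A:3>2 C:8>2 E:7>4)
P1 drop E (A beats it: P:12>9 R:11>0)
P1→{A,C} P2→{P,R}

Remaining: P1:{A,C} P2:{P,R}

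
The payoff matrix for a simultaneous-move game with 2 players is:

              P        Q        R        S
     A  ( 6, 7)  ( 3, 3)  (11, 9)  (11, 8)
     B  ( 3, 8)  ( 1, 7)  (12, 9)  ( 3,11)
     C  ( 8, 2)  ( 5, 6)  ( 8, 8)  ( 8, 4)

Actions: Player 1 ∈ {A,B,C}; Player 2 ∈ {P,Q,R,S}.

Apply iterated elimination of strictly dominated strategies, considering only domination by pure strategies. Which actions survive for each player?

Survivors P1:{A,B} P2:{R,S}

P2 drop P (R beats it: A:9>7 B:9>8 C:8>2)
P2 drop Q (R beats it: A:9>3 B:9>7 C:8>6)
P1 drop C (A beats it: R:11>8 S:11>8)
P1→{A,B} P2→{R,S}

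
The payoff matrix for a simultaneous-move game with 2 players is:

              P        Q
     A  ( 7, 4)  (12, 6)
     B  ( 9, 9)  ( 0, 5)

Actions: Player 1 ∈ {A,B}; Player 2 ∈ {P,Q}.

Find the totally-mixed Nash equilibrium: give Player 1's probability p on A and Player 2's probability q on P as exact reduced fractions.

P1 mixes 2/3 on A; P2 mixes 6/7 on P

P1 indiff ⇒ q·7+(1-q)·12 = q·9+(1-q)·0 ⇒ q(-2) = (1-q)(-12) ⇒ q = 6/7
P2 indiff ⇒ p·4+(1-p)·9 = p·6+(1-p)·5 ⇒ p(-2) = (1-p)(-4) ⇒ p = 2/3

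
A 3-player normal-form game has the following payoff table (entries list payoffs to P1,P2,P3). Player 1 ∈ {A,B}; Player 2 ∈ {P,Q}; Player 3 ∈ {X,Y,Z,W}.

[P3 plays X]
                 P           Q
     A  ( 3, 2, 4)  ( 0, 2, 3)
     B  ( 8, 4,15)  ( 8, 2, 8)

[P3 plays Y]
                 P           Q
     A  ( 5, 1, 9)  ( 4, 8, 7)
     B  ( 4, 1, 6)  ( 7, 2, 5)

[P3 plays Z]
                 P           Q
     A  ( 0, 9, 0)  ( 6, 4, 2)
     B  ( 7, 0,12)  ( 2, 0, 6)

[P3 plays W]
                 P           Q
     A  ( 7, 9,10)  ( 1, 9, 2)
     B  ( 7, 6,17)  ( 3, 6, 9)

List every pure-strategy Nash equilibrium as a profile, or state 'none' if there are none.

(A,P,X): not NE [P1→B gives 8>3; P3→W gives 10>4]
(A,P,Y): not NE [P2→Q gives 8>1; P3→W gives 10>9]
(A,P,Z): not NE [P1→B gives 7>0; P3→W gives 10>0]
(A,P,W): NE
(A,Q,X): not NE [P1→B gives 8>0; P3→Y gives 7>3]
(A,Q,Y): not NE [P1→B gives 7>4]
(A,Q,Z): not NE [P2→P gives 9>4; P3→Y gives 7>2]
(A,Q,W): not NE [P1→B gives 3>1; P3→Y gives 7>2]
(B,P,X): not NE [P3→W gives 17>15]
(B,P,Y): not NE [P1→A gives 5>4; P2→Q gives 2>1; P3→W gives 17>6]
(B,P,Z): not NE [P3→W gives 17>12]
(B,P,W): NE
(B,Q,X): not NE [P2→P gives 4>2; P3→W gives 9>8]
(B,Q,Y): not NE [P3→W gives 9>5]
(B,Q,Z): not NE [P1→A gives 6>2; P3→W gives 9>6]
(B,Q,W): NE

Nash profiles: (A,P,W), (B,P,W), (B,Q,W)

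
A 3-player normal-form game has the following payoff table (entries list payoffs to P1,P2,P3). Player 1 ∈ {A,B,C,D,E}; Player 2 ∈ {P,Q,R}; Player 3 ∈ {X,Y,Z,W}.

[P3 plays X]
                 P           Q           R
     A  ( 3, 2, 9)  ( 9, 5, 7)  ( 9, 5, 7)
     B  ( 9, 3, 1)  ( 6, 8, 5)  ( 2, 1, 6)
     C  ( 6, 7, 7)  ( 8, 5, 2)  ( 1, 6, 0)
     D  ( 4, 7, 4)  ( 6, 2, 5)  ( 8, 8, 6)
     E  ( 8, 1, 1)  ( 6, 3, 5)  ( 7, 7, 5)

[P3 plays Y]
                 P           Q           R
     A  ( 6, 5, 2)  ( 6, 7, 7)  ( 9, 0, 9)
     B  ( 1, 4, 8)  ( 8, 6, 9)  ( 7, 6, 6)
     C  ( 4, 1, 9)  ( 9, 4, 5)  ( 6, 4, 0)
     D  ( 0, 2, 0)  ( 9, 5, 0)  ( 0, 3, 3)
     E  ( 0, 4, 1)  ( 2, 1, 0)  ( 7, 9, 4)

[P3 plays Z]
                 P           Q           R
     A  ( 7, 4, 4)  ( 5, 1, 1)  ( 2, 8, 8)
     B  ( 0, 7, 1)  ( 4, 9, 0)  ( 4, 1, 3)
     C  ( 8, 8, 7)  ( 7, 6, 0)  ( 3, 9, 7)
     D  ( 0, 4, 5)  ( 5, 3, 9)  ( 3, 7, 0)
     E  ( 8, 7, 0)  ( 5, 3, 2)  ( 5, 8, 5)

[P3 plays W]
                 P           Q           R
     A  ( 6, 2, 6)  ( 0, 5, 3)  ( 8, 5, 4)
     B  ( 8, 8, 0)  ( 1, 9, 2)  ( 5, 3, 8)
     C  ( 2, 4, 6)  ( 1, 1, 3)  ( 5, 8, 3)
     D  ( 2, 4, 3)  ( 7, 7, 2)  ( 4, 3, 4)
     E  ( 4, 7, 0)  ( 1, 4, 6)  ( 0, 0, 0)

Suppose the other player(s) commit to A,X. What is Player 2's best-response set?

u_2(P vs A,X) = 2
u_2(Q vs A,X) = 5
u_2(R vs A,X) = 5
max payoff 5 at {Q,R}

P2 best: {Q,R}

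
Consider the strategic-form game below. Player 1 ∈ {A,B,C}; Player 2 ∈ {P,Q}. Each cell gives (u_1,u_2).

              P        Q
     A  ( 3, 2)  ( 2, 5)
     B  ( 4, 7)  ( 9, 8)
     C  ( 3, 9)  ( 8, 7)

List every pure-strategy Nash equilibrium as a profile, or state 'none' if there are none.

(A,P): not NE [P1→B gives 4>3; P2→Q gives 5>2]
(A,Q): not NE [P1→B gives 9>2]
(B,P): not NE [P2→Q gives 8>7]
(B,Q): NE
(C,P): not NE [P1→B gives 4>3]
(C,Q): not NE [P1→B gives 9>8; P2→P gives 9>7]

PSNE = {(B,Q)}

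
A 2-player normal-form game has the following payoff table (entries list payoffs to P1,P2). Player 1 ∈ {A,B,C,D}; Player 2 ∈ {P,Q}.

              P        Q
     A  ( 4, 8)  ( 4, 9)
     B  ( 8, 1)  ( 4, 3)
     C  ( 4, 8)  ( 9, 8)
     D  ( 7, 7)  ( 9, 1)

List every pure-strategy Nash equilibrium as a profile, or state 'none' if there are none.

NE set: (C,Q)

(A,P): not NE [P1→B gives 8>4; P2→Q gives 9>8]
(A,Q): not NE [P1→D gives 9>4]
(B,P): not NE [P2→Q gives 3>1]
(B,Q): not NE [P1→D gives 9>4]
(C,P): not NE [P1→B gives 8>4]
(C,Q): NE
(D,P): not NE [P1→B gives 8>7]
(D,Q): not NE [P2→P gives 7>1]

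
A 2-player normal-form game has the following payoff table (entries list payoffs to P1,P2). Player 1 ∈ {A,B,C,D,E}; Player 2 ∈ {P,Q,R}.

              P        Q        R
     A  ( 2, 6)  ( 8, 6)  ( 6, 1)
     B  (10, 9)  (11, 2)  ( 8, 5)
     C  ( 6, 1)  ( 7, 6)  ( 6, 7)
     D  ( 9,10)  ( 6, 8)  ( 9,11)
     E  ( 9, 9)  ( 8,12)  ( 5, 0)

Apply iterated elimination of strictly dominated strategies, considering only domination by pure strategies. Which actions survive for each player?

P1 drop A (B beats it: P:10>2 Q:11>8 R:8>6)
P1 drop C (B beats it: P:10>6 Q:11>7 R:8>6)
P1 drop E (B beats it: P:10>9 Q:11>8 R:8>5)
P2 drop Q (P beats it: B:9>2 D:10>8)
P1→{B,D} P2→{P,R}

Remaining: P1:{B,D} P2:{P,R}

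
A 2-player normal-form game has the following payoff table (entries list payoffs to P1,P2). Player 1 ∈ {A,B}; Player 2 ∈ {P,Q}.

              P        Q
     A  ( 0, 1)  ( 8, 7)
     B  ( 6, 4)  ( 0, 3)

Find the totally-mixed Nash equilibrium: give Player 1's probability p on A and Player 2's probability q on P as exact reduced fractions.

p=1/7, q=4/7

P1 indiff ⇒ q·0+(1-q)·8 = q·6+(1-q)·0 ⇒ q(-6) = (1-q)(-8) ⇒ q = 4/7
P2 indiff ⇒ p·1+(1-p)·4 = p·7+(1-p)·3 ⇒ p(-6) = (1-p)(-1) ⇒ p = 1/7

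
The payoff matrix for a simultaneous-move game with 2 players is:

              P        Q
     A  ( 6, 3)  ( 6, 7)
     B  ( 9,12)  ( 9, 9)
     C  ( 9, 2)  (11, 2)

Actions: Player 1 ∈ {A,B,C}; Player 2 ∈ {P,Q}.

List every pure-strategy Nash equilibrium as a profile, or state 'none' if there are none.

NE set: (B,P), (C,P), (C,Q)

(A,P): not NE [P1→C gives 9>6; P2→Q gives 7>3]
(A,Q): not NE [P1→C gives 11>6]
(B,P): NE
(B,Q): not NE [P1→C gives 11>9; P2→P gives 12>9]
(C,P): NE
(C,Q): NE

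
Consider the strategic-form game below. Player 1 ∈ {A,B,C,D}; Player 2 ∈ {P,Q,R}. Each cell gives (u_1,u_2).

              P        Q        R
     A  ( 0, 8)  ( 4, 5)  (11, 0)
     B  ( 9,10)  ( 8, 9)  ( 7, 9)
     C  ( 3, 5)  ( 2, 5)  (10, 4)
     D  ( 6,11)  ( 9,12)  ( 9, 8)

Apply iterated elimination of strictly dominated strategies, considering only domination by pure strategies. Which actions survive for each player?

IESDS → P1:{B,D} P2:{P,Q}

P2 drop R (P beats it: A:8>0 B:10>9 C:5>4 D:11>8)
P1 drop A (B beats it: P:9>0 Q:8>4)
P1 drop C (B beats it: P:9>3 Q:8>2)
P1→{B,D} P2→{P,Q}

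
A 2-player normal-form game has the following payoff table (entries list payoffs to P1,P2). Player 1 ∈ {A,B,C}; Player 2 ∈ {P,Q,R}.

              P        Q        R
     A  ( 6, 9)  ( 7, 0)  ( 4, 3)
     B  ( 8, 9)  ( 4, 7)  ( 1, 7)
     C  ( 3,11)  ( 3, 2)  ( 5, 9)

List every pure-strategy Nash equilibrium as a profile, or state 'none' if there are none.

(A,P): not NE [P1→B gives 8>6]
(A,Q): not NE [P2→P gives 9>0]
(A,R): not NE [P1→C gives 5>4; P2→P gives 9>3]
(B,P): NE
(B,Q): not NE [P1→A gives 7>4; P2→P gives 9>7]
(B,R): not NE [P1→C gives 5>1; P2→P gives 9>7]
(C,P): not NE [P1→B gives 8>3]
(C,Q): not NE [P1→A gives 7>3; P2→P gives 11>2]
(C,R): not NE [P2→P gives 11>9]

NE set: (B,P)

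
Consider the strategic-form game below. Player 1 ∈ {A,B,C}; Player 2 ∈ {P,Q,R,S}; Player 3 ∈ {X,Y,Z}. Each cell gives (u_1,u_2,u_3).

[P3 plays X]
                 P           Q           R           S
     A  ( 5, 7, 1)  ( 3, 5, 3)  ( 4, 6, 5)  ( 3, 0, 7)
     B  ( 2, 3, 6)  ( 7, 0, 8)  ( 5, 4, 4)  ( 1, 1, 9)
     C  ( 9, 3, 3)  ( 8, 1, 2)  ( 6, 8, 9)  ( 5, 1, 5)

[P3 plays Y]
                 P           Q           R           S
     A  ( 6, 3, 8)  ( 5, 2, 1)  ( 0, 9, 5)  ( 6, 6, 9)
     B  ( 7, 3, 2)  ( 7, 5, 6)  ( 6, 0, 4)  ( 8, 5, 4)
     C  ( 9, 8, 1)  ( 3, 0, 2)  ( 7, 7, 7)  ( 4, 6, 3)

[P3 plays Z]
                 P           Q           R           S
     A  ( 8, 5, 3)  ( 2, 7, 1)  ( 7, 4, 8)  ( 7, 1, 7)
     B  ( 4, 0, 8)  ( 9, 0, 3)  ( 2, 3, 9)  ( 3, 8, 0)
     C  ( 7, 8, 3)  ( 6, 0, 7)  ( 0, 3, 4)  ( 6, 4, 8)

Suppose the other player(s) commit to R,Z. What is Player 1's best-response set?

u_1(A vs R,Z) = 7
u_1(B vs R,Z) = 2
u_1(C vs R,Z) = 0
max payoff 7 at {A}

P1 best: {A}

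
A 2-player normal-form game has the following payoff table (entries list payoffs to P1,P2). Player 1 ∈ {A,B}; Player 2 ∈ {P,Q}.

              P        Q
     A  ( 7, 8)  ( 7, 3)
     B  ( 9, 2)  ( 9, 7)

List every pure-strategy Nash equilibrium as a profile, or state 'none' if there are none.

(A,P): not NE [P1→B gives 9>7]
(A,Q): not NE [P1→B gives 9>7; P2→P gives 8>3]
(B,P): not NE [P2→Q gives 7>2]
(B,Q): NE

NE set: (B,Q)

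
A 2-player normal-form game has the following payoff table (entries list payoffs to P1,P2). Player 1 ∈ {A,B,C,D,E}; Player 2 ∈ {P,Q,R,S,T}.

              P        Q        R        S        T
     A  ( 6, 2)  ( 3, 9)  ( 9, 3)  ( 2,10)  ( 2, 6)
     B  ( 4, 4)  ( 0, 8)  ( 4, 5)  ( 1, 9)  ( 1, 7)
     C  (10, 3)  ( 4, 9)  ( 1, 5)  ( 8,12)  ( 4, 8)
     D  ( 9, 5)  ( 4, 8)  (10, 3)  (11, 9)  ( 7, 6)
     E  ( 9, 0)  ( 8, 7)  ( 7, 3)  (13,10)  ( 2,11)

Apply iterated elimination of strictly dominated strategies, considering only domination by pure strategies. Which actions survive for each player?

Survivors P1:{D,E} P2:{S,T}

P1 drop A (D beats it: P:9>6 Q:4>3 R:10>9 S:11>2 T:7>2)
P1 drop B (D beats it: P:9>4 Q:4>0 R:10>4 S:11>1 T:7>1)
P2 drop P (Q beats it: C:9>3 D:8>5 E:7>0)
P2 drop Q (S beats it: C:12>9 D:9>8 E:10>7)
P1 drop C (D beats it: R:10>1 S:11>8 T:7>4)
P2 drop R (S beats it: D:9>3 E:10>3)
P1→{D,E} P2→{S,T}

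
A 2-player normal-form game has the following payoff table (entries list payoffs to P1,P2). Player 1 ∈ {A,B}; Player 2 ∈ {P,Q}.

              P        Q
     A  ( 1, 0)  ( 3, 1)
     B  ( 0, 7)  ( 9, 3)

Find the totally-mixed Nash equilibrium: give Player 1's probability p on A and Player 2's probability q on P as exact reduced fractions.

P1 mixes 4/5 on A; P2 mixes 6/7 on P

P1 indiff ⇒ q·1+(1-q)·3 = q·0+(1-q)·9 ⇒ q(1) = (1-q)(6) ⇒ q = 6/7
P2 indiff ⇒ p·0+(1-p)·7 = p·1+(1-p)·3 ⇒ p(-1) = (1-p)(-4) ⇒ p = 4/5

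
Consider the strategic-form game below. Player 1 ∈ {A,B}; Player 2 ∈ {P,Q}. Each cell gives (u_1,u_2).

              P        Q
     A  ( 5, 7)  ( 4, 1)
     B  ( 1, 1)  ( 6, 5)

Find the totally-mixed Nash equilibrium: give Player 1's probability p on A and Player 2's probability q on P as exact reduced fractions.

p=2/5, q=1/3

P1 indiff ⇒ q·5+(1-q)·4 = q·1+(1-q)·6 ⇒ q(4) = (1-q)(2) ⇒ q = 1/3
P2 indiff ⇒ p·7+(1-p)·1 = p·1+(1-p)·5 ⇒ p(6) = (1-p)(4) ⇒ p = 2/5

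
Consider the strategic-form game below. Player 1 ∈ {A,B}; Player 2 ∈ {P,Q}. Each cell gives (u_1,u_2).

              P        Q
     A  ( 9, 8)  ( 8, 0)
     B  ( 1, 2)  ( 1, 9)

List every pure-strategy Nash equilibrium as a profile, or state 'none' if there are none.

(A,P): NE
(A,Q): not NE [P2→P gives 8>0]
(B,P): not NE [P1→A gives 9>1; P2→Q gives 9>2]
(B,Q): not NE [P1→A gives 8>1]

NE set: (A,P)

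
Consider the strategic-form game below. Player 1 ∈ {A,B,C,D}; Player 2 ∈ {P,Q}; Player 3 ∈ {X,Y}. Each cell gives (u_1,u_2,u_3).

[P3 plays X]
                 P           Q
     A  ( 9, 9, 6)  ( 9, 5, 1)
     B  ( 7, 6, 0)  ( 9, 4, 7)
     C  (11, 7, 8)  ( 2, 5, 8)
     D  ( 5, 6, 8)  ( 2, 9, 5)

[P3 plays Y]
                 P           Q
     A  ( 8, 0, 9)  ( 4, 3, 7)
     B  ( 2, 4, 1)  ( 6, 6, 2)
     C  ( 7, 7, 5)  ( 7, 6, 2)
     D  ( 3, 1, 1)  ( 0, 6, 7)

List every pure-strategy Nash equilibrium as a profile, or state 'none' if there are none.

Nash profiles: (C,P,X)

(A,P,X): not NE [P1→C gives 11>9; P3→Y gives 9>6]
(A,P,Y): not NE [P2→Q gives 3>0]
(A,Q,X): not NE [P2→P gives 9>5; P3→Y gives 7>1]
(A,Q,Y): not NE [P1→C gives 7>4]
(B,P,X): not NE [P1→C gives 11>7; P3→Y gives 1>0]
(B,P,Y): not NE [P1→A gives 8>2; P2→Q gives 6>4]
(B,Q,X): not NE [P2→P gives 6>4]
(B,Q,Y): not NE [P1→C gives 7>6; P3→X gives 7>2]
(C,P,X): NE
(C,P,Y): not NE [P1→A gives 8>7; P3→X gives 8>5]
(C,Q,X): not NE [P1→B gives 9>2; P2→P gives 7>5]
(C,Q,Y): not NE [P2→P gives 7>6; P3→X gives 8>2]
(D,P,X): not NE [P1→C gives 11>5; P2→Q gives 9>6]
(D,P,Y): not NE [P1→A gives 8>3; P2→Q gives 6>1; P3→X gives 8>1]
(D,Q,X): not NE [P1→B gives 9>2; P3→Y gives 7>5]
(D,Q,Y): not NE [P1→C gives 7>0]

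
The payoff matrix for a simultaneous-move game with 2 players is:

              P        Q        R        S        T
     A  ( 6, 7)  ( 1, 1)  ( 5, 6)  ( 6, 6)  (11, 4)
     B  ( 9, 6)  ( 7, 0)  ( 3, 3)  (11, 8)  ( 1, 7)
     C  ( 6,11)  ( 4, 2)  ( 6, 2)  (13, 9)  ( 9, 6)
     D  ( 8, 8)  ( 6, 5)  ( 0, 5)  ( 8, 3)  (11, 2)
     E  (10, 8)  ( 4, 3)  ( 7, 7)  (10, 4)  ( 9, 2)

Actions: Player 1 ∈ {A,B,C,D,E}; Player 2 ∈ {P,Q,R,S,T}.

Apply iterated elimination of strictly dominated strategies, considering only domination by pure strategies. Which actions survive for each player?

IESDS → P1:{B,C,E} P2:{P,S}

P2 drop Q (P beats it: A:7>1 B:6>0 C:11>2 D:8>5 E:8>3)
P2 drop R (P beats it: A:7>6 B:6>3 C:11>2 D:8>5 E:8>7)
P2 drop T (S beats it: A:6>4 B:8>7 C:9>6 D:3>2 E:4>2)
P1 drop A (B beats it: P:9>6 S:11>6)
P1 drop D (B beats it: P:9>8 S:11>8)
P1→{B,C,E} P2→{P,S}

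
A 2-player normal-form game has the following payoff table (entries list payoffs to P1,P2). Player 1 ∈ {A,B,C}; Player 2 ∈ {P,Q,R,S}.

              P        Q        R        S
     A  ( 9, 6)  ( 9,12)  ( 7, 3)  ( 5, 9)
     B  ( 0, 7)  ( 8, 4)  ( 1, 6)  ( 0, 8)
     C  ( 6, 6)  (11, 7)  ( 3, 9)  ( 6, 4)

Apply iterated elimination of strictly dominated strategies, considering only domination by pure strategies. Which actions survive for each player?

P1 drop B (A beats it: P:9>0 Q:9>8 R:7>1 S:5>0)
P2 drop P (Q beats it: A:12>6 C:7>6)
P2 drop S (Q beats it: A:12>9 C:7>4)
P1→{A,C} P2→{Q,R}

Remaining: P1:{A,C} P2:{Q,R}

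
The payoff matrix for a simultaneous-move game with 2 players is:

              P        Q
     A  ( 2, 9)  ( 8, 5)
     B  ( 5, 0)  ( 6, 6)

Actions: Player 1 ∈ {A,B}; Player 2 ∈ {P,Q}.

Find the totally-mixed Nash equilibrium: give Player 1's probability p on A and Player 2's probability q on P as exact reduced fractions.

p=3/5, q=2/5

P1 indiff ⇒ q·2+(1-q)·8 = q·5+(1-q)·6 ⇒ q(-3) = (1-q)(-2) ⇒ q = 2/5
P2 indiff ⇒ p·9+(1-p)·0 = p·5+(1-p)·6 ⇒ p(4) = (1-p)(6) ⇒ p = 3/5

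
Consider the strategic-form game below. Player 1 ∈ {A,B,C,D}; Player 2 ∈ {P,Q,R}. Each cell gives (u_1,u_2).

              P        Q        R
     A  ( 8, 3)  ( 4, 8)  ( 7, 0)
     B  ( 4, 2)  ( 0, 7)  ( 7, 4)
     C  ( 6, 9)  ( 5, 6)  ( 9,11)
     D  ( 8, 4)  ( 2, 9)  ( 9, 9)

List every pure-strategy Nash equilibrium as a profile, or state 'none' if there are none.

NE set: (C,R), (D,R)

(A,P): not NE [P2→Q gives 8>3]
(A,Q): not NE [P1→C gives 5>4]
(A,R): not NE [P1→D gives 9>7; P2→Q gives 8>0]
(B,P): not NE [P1→D gives 8>4; P2→Q gives 7>2]
(B,Q): not NE [P1→C gives 5>0]
(B,R): not NE [P1→D gives 9>7; P2→Q gives 7>4]
(C,P): not NE [P1→D gives 8>6; P2→R gives 11>9]
(C,Q): not NE [P2→R gives 11>6]
(C,R): NE
(D,P): not NE [P2→R gives 9>4]
(D,Q): not NE [P1→C gives 5>2]
(D,R): NE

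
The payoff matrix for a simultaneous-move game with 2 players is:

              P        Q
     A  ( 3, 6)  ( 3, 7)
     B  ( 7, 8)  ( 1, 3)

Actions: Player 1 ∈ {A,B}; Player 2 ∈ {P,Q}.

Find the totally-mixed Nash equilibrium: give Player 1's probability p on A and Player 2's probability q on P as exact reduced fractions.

P1 mixes 5/6 on A; P2 mixes 1/3 on P

P1 indiff ⇒ q·3+(1-q)·3 = q·7+(1-q)·1 ⇒ q(-4) = (1-q)(-2) ⇒ q = 1/3
P2 indiff ⇒ p·6+(1-p)·8 = p·7+(1-p)·3 ⇒ p(-1) = (1-p)(-5) ⇒ p = 5/6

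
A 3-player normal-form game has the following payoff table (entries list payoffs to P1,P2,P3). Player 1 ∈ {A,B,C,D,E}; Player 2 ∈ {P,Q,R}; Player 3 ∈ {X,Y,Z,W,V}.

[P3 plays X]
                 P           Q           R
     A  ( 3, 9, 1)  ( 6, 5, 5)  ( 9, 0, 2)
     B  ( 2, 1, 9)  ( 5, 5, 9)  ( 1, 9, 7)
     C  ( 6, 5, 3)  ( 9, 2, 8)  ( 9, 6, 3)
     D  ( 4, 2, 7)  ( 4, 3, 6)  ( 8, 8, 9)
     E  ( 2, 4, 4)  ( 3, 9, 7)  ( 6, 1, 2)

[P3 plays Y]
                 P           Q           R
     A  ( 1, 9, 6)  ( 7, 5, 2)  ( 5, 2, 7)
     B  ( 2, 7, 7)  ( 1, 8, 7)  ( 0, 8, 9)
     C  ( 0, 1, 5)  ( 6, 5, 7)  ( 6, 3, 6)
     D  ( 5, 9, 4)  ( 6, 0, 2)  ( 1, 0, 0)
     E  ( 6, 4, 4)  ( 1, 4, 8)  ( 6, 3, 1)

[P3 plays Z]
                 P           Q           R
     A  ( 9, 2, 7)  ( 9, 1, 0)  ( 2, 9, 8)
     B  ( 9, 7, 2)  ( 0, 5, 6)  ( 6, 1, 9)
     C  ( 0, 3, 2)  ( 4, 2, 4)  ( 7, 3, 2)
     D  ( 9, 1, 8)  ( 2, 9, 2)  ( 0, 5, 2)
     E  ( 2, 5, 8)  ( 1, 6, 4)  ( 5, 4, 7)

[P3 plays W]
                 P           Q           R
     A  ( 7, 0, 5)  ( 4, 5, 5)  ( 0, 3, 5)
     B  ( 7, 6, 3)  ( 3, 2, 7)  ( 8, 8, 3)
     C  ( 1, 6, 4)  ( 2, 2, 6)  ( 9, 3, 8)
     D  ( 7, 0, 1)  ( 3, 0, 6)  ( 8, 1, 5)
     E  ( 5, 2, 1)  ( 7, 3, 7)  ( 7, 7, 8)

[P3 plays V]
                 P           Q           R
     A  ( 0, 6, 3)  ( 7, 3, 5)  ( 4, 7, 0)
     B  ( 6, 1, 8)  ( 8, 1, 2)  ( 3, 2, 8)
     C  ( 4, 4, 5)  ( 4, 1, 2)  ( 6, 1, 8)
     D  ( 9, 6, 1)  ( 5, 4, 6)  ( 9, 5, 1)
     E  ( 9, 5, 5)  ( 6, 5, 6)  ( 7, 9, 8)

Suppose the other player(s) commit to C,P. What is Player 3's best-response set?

u_3(X vs C,P) = 3
u_3(Y vs C,P) = 5
u_3(Z vs C,P) = 2
u_3(W vs C,P) = 4
u_3(V vs C,P) = 5
max payoff 5 at {Y,V}

argmax u_3 = {Y,V}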